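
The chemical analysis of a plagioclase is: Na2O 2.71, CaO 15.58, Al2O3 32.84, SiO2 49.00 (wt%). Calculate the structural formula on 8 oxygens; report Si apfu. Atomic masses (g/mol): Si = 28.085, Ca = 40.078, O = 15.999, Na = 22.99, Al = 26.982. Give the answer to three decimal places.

2.235 Si apfu

Na2O: 2.71/61.979 = 0.04372 mol → 0.08744 mol Na, 0.04372 mol O.
CaO: 15.58/56.077 = 0.27783 mol → 0.27783 mol Ca, 0.27783 mol O.
Al2O3: 32.84/101.961 = 0.32208 mol → 0.64416 mol Al, 0.96624 mol O.
SiO2: 49.00/60.083 = 0.81554 mol → 0.81554 mol Si, 1.63108 mol O.
Total oxygen = 2.91887 mol. Normalization factor = 8/2.91887 = 2.74079.
Si per 8 O = 0.81554 × 2.74079 = 2.235.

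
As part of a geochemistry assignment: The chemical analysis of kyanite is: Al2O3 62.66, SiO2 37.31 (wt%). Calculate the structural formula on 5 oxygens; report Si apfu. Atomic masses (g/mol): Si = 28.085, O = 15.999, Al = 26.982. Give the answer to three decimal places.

1.006 Si apfu

Al2O3 (M=101.961): mol = 0.61455; Al = 1.22910, O = 1.84365.
SiO2 (M=60.083): mol = 0.62097; Si = 0.62097, O = 1.24194.
ΣO = 3.08559; factor = 5/ΣO = 1.62044.
Si apfu = 0.62097 × 1.62044 = 1.006.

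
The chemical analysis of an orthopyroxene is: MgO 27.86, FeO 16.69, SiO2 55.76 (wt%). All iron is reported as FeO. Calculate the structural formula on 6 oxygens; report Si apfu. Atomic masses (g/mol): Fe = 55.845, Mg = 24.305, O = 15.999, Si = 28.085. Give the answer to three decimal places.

2.003 Si apfu

MgO: 27.86/40.304 = 0.69125 mol → 0.69125 mol Mg, 0.69125 mol O.
FeO: 16.69/71.844 = 0.23231 mol → 0.23231 mol Fe, 0.23231 mol O.
SiO2: 55.76/60.083 = 0.92805 mol → 0.92805 mol Si, 1.85610 mol O.
Total oxygen = 2.77966 mol. Normalization factor = 6/2.77966 = 2.15854.
Si per 6 O = 0.92805 × 2.15854 = 2.003.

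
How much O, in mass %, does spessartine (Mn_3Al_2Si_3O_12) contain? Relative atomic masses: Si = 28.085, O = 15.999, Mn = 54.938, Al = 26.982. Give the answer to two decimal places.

Molar mass of Mn_3Al_2Si_3O_12: 3×54.938 + 2×26.982 + 3×28.085 + 12×15.999 = 495.021 g/mol.
Mass of O per formula unit: 12 × 15.999 = 191.988 g.
Weight fraction O = 191.988 / 495.021 = 0.3878.

38.78 mass %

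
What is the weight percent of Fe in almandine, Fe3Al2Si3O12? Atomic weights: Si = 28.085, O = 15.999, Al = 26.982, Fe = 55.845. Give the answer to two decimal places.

33.66 wt%

Molar mass of Fe3Al2Si3O12: 3×55.845 + 2×26.982 + 3×28.085 + 12×15.999 = 497.742 g/mol.
Mass of Fe per formula unit: 3 × 55.845 = 167.535 g.
Weight fraction Fe = 167.535 / 497.742 = 0.3366.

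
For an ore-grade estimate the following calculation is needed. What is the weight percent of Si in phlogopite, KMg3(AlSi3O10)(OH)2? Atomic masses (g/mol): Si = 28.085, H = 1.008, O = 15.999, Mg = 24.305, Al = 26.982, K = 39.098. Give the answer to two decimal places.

20.19 mass %

Molar mass of KMg3(AlSi3O10)(OH)2: 1·39.098 + 3·24.305 + 1·26.982 + 3·28.085 + 12·15.999 + 2·1.008 = 417.254 g/mol.
Mass of Si per formula unit: 3 × 28.085 = 84.255 g.
Weight fraction Si = 84.255 / 417.254 = 0.2019.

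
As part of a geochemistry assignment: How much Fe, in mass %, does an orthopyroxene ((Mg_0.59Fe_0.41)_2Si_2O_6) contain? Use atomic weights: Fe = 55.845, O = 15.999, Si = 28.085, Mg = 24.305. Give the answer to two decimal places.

M((Mg_0.59Fe_0.41)_2Si_2O_6) = 226.637 g/mol.
Fe contributes 0.82 × 55.845 = 45.793 g per mole.
45.793/226.637 = 0.2021 → 20.21%.

20.21 mass %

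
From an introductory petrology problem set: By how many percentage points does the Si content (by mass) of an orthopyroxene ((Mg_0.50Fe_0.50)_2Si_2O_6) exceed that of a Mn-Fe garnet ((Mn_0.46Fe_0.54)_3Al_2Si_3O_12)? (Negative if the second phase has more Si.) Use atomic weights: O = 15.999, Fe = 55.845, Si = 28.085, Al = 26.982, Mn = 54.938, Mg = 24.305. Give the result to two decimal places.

First mineral: 56.170 g Si in 232.314 g formula = 24.18 wt% Si.
Second mineral: 84.255 g Si in 496.490 g formula = 16.97 wt% Si.
24.18% − 16.97% gives a difference of 7.21 percentage points.

7.21 percentage points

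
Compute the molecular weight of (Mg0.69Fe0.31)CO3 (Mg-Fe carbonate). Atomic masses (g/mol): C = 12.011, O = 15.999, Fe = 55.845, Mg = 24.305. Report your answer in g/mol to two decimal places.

The formula mass is the sum 0.69·24.305 + 0.31·55.845 + 1·12.011 + 3·15.999.

94.09 g/mol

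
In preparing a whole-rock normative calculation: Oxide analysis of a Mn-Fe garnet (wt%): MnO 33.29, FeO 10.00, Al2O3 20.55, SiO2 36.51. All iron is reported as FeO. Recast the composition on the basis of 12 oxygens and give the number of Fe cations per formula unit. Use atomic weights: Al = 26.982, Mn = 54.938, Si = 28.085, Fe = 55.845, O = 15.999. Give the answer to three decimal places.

0.688 Fe apfu

33.29 wt% MnO ÷ 70.937 g/mol = 0.46929 mol, giving 0.46929 Mn and 0.46929 O.
10.00 wt% FeO ÷ 71.844 g/mol = 0.13919 mol, giving 0.13919 Fe and 0.13919 O.
20.55 wt% Al2O3 ÷ 101.961 g/mol = 0.20155 mol, giving 0.40310 Al and 0.60465 O.
36.51 wt% SiO2 ÷ 60.083 g/mol = 0.60766 mol, giving 0.60766 Si and 1.21532 O.
Oxygen sums to 2.42845; scaling by 12/2.42845 = 4.94142 puts the formula on 12 O.
Fe: 0.13919 × 4.94142 = 0.688 atoms per formula unit.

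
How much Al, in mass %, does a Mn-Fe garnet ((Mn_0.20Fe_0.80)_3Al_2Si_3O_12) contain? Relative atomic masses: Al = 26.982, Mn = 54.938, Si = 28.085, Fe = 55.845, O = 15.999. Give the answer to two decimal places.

10.85 mass %

Molar mass of (Mn_0.20Fe_0.80)_3Al_2Si_3O_12: 0.60·54.938 + 2.40·55.845 + 2·26.982 + 3·28.085 + 12·15.999 = 497.198 g/mol.
Mass of Al per formula unit: 2 × 26.982 = 53.964 g.
Weight fraction Al = 53.964 / 497.198 = 0.1085.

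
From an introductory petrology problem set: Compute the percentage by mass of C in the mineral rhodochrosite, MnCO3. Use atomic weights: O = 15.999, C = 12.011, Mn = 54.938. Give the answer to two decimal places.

M(MnCO3) = 114.946 g/mol.
C contributes 1 × 12.011 = 12.011 g per mole.
12.011/114.946 = 0.1045 → 10.45%.

10.45 wt%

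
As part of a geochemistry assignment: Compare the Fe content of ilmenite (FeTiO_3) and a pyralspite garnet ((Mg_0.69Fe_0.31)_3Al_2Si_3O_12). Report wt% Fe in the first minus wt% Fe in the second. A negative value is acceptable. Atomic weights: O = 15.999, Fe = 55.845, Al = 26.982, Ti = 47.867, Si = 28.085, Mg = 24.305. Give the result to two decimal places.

24.80 percentage points

Fe in FeTiO_3: molar mass 151.709 g/mol; 1×55.845 = 55.845 g → 36.81 wt%.
Fe in (Mg_0.69Fe_0.31)_3Al_2Si_3O_12: molar mass 432.454 g/mol; 0.93×55.845 = 51.936 g → 12.01 wt%.
Difference = 36.81 − 12.01 = 24.80 percentage points.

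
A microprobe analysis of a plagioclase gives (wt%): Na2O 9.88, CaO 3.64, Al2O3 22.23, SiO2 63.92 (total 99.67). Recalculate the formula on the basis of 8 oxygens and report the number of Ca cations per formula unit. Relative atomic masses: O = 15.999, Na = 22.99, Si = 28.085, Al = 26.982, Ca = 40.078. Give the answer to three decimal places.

Na2O: 9.88/61.979 = 0.15941 mol → 0.31882 mol Na, 0.15941 mol O.
CaO: 3.64/56.077 = 0.06491 mol → 0.06491 mol Ca, 0.06491 mol O.
Al2O3: 22.23/101.961 = 0.21802 mol → 0.43604 mol Al, 0.65406 mol O.
SiO2: 63.92/60.083 = 1.06386 mol → 1.06386 mol Si, 2.12772 mol O.
Total oxygen = 3.00610 mol. Normalization factor = 8/3.00610 = 2.66126.
Ca per 8 O = 0.06491 × 2.66126 = 0.173.

0.173 Ca apfu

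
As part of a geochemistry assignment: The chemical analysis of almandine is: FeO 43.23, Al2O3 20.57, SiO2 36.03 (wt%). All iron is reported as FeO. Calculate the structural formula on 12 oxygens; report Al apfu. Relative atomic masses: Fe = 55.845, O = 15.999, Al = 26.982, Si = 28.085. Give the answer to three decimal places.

2.012 Al apfu

FeO: 43.23/71.844 = 0.60172 mol → 0.60172 mol Fe, 0.60172 mol O.
Al2O3: 20.57/101.961 = 0.20174 mol → 0.40348 mol Al, 0.60522 mol O.
SiO2: 36.03/60.083 = 0.59967 mol → 0.59967 mol Si, 1.19934 mol O.
Total oxygen = 2.40628 mol. Normalization factor = 12/2.40628 = 4.98695.
Al per 12 O = 0.40348 × 4.98695 = 2.012.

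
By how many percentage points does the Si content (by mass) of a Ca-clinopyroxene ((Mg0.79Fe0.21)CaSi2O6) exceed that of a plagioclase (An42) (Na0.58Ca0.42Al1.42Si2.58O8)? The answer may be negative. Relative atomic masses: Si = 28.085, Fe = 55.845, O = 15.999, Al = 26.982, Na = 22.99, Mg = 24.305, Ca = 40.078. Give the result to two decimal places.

-1.77 percentage points

M((Mg0.79Fe0.21)CaSi2O6) = 223.170 g/mol, so wt% Si = 56.170/223.170 × 100 = 25.17%.
M(Na0.58Ca0.42Al1.42Si2.58O8) = 268.933 g/mol, so wt% Si = 72.459/268.933 × 100 = 26.94%.
25.17 − 26.94 = -1.77 pp.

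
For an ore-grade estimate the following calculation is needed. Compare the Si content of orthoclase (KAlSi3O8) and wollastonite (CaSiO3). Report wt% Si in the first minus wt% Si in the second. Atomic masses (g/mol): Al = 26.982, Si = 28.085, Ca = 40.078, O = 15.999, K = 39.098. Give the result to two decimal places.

Si in KAlSi3O8: molar mass 278.327 g/mol; 3×28.085 = 84.255 g → 30.27 wt%.
Si in CaSiO3: molar mass 116.160 g/mol; 1×28.085 = 28.085 g → 24.18 wt%.
Difference = 30.27 − 24.18 = 6.09 percentage points.

6.09 percentage points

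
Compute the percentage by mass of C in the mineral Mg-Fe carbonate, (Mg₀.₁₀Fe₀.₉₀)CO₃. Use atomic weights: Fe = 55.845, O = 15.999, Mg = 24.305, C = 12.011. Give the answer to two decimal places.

10.66 wt%

Formula mass = 0.10*24.305 + 0.90*55.845 + 1*12.011 + 3*15.999 = 112.699 g/mol, of which 12.011 g is C.
So C makes up 12.011/112.699 = 0.1066 of the mass, i.e. 10.66%.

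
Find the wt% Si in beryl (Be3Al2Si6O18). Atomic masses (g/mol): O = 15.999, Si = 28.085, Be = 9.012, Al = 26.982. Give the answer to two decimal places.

Formula mass = 3*9.012 + 2*26.982 + 6*28.085 + 18*15.999 = 537.492 g/mol, of which 168.510 g is Si.
So Si makes up 168.510/537.492 = 0.3135 of the mass, i.e. 31.35%.

31.35 mass %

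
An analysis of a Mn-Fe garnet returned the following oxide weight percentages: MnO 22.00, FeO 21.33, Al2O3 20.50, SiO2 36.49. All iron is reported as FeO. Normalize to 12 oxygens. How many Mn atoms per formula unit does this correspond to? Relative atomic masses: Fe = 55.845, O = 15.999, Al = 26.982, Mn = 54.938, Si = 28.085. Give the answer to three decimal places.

22.00 wt% MnO ÷ 70.937 g/mol = 0.31013 mol, giving 0.31013 Mn and 0.31013 O.
21.33 wt% FeO ÷ 71.844 g/mol = 0.29689 mol, giving 0.29689 Fe and 0.29689 O.
20.50 wt% Al2O3 ÷ 101.961 g/mol = 0.20106 mol, giving 0.40212 Al and 0.60318 O.
36.49 wt% SiO2 ÷ 60.083 g/mol = 0.60733 mol, giving 0.60733 Si and 1.21466 O.
Oxygen sums to 2.42486; scaling by 12/2.42486 = 4.94874 puts the formula on 12 O.
Mn: 0.31013 × 4.94874 = 1.535 atoms per formula unit.

1.535 Mn apfu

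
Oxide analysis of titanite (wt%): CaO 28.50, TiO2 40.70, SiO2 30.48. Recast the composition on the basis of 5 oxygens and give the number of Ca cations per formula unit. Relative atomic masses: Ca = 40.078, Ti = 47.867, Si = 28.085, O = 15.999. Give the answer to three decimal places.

CaO (M=56.077): mol = 0.50823; Ca = 0.50823, O = 0.50823.
TiO2 (M=79.865): mol = 0.50961; Ti = 0.50961, O = 1.01922.
SiO2 (M=60.083): mol = 0.50730; Si = 0.50730, O = 1.01460.
ΣO = 2.54205; factor = 5/ΣO = 1.96692.
Ca apfu = 0.50823 × 1.96692 = 1.000.

1.000 Ca apfu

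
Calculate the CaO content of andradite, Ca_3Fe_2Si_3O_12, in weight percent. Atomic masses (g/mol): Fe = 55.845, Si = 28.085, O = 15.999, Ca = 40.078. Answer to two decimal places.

33.11 wt%

Formula mass = 508.167 g/mol.
3 Ca → 3.0000 mol CaO per formula unit; M(CaO) = 56.077, so CaO mass = 168.231 g.
168.231/508.167 × 100 = 33.11 wt%.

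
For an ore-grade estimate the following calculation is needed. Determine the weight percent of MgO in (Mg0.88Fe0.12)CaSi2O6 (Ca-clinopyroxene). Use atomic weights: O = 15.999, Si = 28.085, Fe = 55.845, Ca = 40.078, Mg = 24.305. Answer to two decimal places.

Formula mass = 220.332 g/mol.
0.88 Mg → 0.8800 mol MgO per formula unit; M(MgO) = 40.304, so MgO mass = 35.468 g.
35.468/220.332 × 100 = 16.10 wt%.

16.10 wt%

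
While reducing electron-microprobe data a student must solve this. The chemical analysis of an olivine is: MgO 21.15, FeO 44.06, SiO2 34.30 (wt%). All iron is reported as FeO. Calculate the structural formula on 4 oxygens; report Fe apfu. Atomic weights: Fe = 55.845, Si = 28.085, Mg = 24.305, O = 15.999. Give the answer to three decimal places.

21.15 wt% MgO ÷ 40.304 g/mol = 0.52476 mol, giving 0.52476 Mg and 0.52476 O.
44.06 wt% FeO ÷ 71.844 g/mol = 0.61327 mol, giving 0.61327 Fe and 0.61327 O.
34.30 wt% SiO2 ÷ 60.083 g/mol = 0.57088 mol, giving 0.57088 Si and 1.14176 O.
Oxygen sums to 2.27979; scaling by 4/2.27979 = 1.75455 puts the formula on 4 O.
Fe: 0.61327 × 1.75455 = 1.076 atoms per formula unit.

1.076 Fe apfu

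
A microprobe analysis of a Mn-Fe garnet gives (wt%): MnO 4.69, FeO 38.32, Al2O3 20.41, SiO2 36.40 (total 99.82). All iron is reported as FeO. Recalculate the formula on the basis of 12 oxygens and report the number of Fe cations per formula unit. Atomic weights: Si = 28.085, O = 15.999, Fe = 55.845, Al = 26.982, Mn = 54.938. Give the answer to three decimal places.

2.654 Fe apfu

4.69 wt% MnO ÷ 70.937 g/mol = 0.06612 mol, giving 0.06612 Mn and 0.06612 O.
38.32 wt% FeO ÷ 71.844 g/mol = 0.53338 mol, giving 0.53338 Fe and 0.53338 O.
20.41 wt% Al2O3 ÷ 101.961 g/mol = 0.20017 mol, giving 0.40034 Al and 0.60051 O.
36.40 wt% SiO2 ÷ 60.083 g/mol = 0.60583 mol, giving 0.60583 Si and 1.21166 O.
Oxygen sums to 2.41167; scaling by 12/2.41167 = 4.97581 puts the formula on 12 O.
Fe: 0.53338 × 4.97581 = 2.654 atoms per formula unit.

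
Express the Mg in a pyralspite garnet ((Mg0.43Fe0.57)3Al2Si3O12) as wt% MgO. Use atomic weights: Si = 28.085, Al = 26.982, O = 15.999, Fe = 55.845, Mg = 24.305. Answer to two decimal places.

11.38 wt%

Formula mass = 457.055 g/mol.
1.29 Mg → 1.2900 mol MgO per formula unit; M(MgO) = 40.304, so MgO mass = 51.992 g.
51.992/457.055 × 100 = 11.38 wt%.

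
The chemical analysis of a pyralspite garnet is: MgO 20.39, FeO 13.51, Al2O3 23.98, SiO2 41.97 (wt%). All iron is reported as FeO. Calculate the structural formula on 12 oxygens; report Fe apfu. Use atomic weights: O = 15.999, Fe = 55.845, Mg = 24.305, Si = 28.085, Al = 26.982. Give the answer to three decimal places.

MgO (M=40.304): mol = 0.50591; Mg = 0.50591, O = 0.50591.
FeO (M=71.844): mol = 0.18805; Fe = 0.18805, O = 0.18805.
Al2O3 (M=101.961): mol = 0.23519; Al = 0.47038, O = 0.70557.
SiO2 (M=60.083): mol = 0.69853; Si = 0.69853, O = 1.39706.
ΣO = 2.79659; factor = 12/ΣO = 4.29094.
Fe apfu = 0.18805 × 4.29094 = 0.807.

0.807 Fe apfu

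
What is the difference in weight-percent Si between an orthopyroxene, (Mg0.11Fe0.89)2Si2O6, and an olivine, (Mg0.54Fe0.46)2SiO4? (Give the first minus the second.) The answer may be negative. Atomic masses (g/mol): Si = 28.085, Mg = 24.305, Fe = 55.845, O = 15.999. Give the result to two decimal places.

Si in (Mg0.11Fe0.89)2Si2O6: molar mass 256.915 g/mol; 2×28.085 = 56.170 g → 21.86 wt%.
Si in (Mg0.54Fe0.46)2SiO4: molar mass 169.708 g/mol; 1×28.085 = 28.085 g → 16.55 wt%.
Difference = 21.86 − 16.55 = 5.31 percentage points.

5.31 percentage points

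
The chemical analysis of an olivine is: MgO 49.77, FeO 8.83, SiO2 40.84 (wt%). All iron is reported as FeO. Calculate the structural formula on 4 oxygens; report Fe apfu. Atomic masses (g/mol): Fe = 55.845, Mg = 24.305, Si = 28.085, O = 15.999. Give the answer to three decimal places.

0.181 Fe apfu

49.77 wt% MgO ÷ 40.304 g/mol = 1.23487 mol, giving 1.23487 Mg and 1.23487 O.
8.83 wt% FeO ÷ 71.844 g/mol = 0.12291 mol, giving 0.12291 Fe and 0.12291 O.
40.84 wt% SiO2 ÷ 60.083 g/mol = 0.67973 mol, giving 0.67973 Si and 1.35946 O.
Oxygen sums to 2.71724; scaling by 4/2.71724 = 1.47208 puts the formula on 4 O.
Fe: 0.12291 × 1.47208 = 0.181 atoms per formula unit.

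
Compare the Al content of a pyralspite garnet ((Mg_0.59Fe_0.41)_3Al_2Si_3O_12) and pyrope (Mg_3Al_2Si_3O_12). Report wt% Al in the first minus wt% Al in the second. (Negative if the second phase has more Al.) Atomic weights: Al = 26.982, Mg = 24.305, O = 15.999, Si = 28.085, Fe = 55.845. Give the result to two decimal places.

First mineral: 53.964 g Al in 441.916 g formula = 12.21 wt% Al.
Second mineral: 53.964 g Al in 403.122 g formula = 13.39 wt% Al.
12.21% − 13.39% gives a difference of -1.18 percentage points.

-1.18 percentage points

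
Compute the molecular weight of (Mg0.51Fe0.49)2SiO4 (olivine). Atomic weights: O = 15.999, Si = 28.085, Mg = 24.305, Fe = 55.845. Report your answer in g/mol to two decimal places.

Mg: 1.02 × 24.305 = 24.7911
Fe: 0.98 × 55.845 = 54.7281
Si: 1 × 28.085 = 28.0850
O: 4 × 15.999 = 63.9960
Summing the contributions gives the formula mass.

171.60 g/mol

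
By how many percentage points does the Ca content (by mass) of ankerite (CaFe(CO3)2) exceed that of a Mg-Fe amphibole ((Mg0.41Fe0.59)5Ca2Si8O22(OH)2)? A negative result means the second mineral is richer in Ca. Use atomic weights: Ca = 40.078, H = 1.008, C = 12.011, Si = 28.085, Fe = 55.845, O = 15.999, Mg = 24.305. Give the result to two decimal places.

First mineral: 40.078 g Ca in 215.939 g formula = 18.56 wt% Ca.
Second mineral: 80.156 g Ca in 905.396 g formula = 8.85 wt% Ca.
18.56% − 8.85% gives a difference of 9.71 percentage points.

9.71 percentage points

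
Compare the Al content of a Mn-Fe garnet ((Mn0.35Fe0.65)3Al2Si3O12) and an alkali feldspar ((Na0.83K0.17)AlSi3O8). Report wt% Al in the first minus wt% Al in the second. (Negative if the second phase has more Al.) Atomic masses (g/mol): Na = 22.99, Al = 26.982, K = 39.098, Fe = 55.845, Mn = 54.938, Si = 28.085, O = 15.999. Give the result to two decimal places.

0.68 percentage points

First mineral: 53.964 g Al in 496.790 g formula = 10.86 wt% Al.
Second mineral: 26.982 g Al in 264.957 g formula = 10.18 wt% Al.
10.86% − 10.18% gives a difference of 0.68 percentage points.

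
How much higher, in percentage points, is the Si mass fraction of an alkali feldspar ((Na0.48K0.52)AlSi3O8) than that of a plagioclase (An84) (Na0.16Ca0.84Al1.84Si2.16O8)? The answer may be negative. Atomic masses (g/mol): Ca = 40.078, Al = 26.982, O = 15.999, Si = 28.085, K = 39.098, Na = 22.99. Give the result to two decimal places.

9.13 percentage points

M((Na0.48K0.52)AlSi3O8) = 270.595 g/mol, so wt% Si = 84.255/270.595 × 100 = 31.14%.
M(Na0.16Ca0.84Al1.84Si2.16O8) = 275.646 g/mol, so wt% Si = 60.664/275.646 × 100 = 22.01%.
31.14 − 22.01 = 9.13 pp.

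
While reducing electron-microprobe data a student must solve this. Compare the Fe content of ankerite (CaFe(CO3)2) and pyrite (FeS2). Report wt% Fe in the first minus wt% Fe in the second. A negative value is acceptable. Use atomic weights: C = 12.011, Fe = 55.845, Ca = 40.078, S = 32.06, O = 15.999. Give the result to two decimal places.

-20.69 percentage points

First mineral: 55.845 g Fe in 215.939 g formula = 25.86 wt% Fe.
Second mineral: 55.845 g Fe in 119.965 g formula = 46.55 wt% Fe.
25.86% − 46.55% gives a difference of -20.69 percentage points.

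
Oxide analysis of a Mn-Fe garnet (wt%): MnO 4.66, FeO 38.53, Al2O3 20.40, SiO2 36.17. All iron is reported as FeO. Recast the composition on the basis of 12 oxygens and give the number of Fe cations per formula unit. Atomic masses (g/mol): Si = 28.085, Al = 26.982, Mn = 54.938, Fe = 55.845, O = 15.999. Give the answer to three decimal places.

2.675 Fe apfu

4.66 wt% MnO ÷ 70.937 g/mol = 0.06569 mol, giving 0.06569 Mn and 0.06569 O.
38.53 wt% FeO ÷ 71.844 g/mol = 0.53630 mol, giving 0.53630 Fe and 0.53630 O.
20.40 wt% Al2O3 ÷ 101.961 g/mol = 0.20008 mol, giving 0.40016 Al and 0.60024 O.
36.17 wt% SiO2 ÷ 60.083 g/mol = 0.60200 mol, giving 0.60200 Si and 1.20400 O.
Oxygen sums to 2.40623; scaling by 12/2.40623 = 4.98705 puts the formula on 12 O.
Fe: 0.53630 × 4.98705 = 2.675 atoms per formula unit.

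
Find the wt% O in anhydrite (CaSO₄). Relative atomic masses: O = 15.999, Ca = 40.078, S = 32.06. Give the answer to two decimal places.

Formula mass = 1*40.078 + 1*32.06 + 4*15.999 = 136.134 g/mol, of which 63.996 g is O.
So O makes up 63.996/136.134 = 0.4701 of the mass, i.e. 47.01%.

47.01 mass %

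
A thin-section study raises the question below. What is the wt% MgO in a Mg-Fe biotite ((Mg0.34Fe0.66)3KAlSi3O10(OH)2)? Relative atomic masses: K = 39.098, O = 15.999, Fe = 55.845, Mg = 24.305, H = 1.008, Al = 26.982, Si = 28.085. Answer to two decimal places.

8.57 wt%

M((Mg0.34Fe0.66)3KAlSi3O10(OH)2) = 479.703 g/mol; M(MgO) = 40.304 g/mol.
Moles MgO per formula unit = 1.02 Mg ÷ 1 = 1.0200.
MgO fraction = (1.0200 × 40.304) / 479.703 = 41.110/479.703 = 0.0857.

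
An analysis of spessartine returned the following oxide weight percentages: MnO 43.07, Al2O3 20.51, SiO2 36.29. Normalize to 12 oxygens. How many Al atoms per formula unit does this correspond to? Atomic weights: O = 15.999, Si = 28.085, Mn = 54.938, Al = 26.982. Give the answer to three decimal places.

43.07 wt% MnO ÷ 70.937 g/mol = 0.60716 mol, giving 0.60716 Mn and 0.60716 O.
20.51 wt% Al2O3 ÷ 101.961 g/mol = 0.20116 mol, giving 0.40232 Al and 0.60348 O.
36.29 wt% SiO2 ÷ 60.083 g/mol = 0.60400 mol, giving 0.60400 Si and 1.20800 O.
Oxygen sums to 2.41864; scaling by 12/2.41864 = 4.96147 puts the formula on 12 O.
Al: 0.40232 × 4.96147 = 1.996 atoms per formula unit.

1.996 Al apfu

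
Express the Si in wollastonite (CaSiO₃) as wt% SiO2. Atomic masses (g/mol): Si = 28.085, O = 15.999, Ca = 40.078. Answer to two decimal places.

Formula mass = 116.160 g/mol.
1 Si → 1.0000 mol SiO2 per formula unit; M(SiO2) = 60.083, so SiO2 mass = 60.083 g.
60.083/116.160 × 100 = 51.72 wt%.

51.72 wt%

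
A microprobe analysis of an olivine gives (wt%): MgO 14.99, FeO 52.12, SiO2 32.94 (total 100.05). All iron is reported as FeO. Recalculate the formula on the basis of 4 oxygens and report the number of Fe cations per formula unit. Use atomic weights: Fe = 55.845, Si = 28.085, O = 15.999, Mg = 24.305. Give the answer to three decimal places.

1.323 Fe apfu

MgO: 14.99/40.304 = 0.37192 mol → 0.37192 mol Mg, 0.37192 mol O.
FeO: 52.12/71.844 = 0.72546 mol → 0.72546 mol Fe, 0.72546 mol O.
SiO2: 32.94/60.083 = 0.54824 mol → 0.54824 mol Si, 1.09648 mol O.
Total oxygen = 2.19386 mol. Normalization factor = 4/2.19386 = 1.82327.
Fe per 4 O = 0.72546 × 1.82327 = 1.323.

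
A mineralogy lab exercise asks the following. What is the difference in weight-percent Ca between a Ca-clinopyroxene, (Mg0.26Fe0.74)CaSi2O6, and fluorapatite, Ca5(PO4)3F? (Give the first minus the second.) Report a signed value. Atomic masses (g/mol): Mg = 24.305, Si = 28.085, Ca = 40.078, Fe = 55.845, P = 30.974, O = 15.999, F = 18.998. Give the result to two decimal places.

Ca in (Mg0.26Fe0.74)CaSi2O6: molar mass 239.887 g/mol; 1×40.078 = 40.078 g → 16.71 wt%.
Ca in Ca5(PO4)3F: molar mass 504.298 g/mol; 5×40.078 = 200.390 g → 39.74 wt%.
Difference = 16.71 − 39.74 = -23.03 percentage points.

-23.03 percentage points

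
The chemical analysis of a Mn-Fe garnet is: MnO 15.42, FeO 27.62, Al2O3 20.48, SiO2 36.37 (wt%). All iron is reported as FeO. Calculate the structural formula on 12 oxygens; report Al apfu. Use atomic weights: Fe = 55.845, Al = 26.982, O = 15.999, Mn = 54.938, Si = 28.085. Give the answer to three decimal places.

15.42 wt% MnO ÷ 70.937 g/mol = 0.21738 mol, giving 0.21738 Mn and 0.21738 O.
27.62 wt% FeO ÷ 71.844 g/mol = 0.38444 mol, giving 0.38444 Fe and 0.38444 O.
20.48 wt% Al2O3 ÷ 101.961 g/mol = 0.20086 mol, giving 0.40172 Al and 0.60258 O.
36.37 wt% SiO2 ÷ 60.083 g/mol = 0.60533 mol, giving 0.60533 Si and 1.21066 O.
Oxygen sums to 2.41506; scaling by 12/2.41506 = 4.96882 puts the formula on 12 O.
Al: 0.40172 × 4.96882 = 1.996 atoms per formula unit.

1.996 Al apfu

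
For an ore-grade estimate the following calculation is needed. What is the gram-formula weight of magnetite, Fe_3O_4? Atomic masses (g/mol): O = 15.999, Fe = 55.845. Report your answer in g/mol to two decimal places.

M = 3*55.845 + 4*15.999

231.53 g/mol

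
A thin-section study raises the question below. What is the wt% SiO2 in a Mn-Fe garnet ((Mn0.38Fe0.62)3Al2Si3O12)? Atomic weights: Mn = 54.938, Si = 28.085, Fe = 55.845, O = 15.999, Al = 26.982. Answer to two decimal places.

36.29 wt%

M((Mn0.38Fe0.62)3Al2Si3O12) = 496.708 g/mol; M(SiO2) = 60.083 g/mol.
Moles SiO2 per formula unit = 3 Si ÷ 1 = 3.0000.
SiO2 fraction = (3.0000 × 60.083) / 496.708 = 180.249/496.708 = 0.3629.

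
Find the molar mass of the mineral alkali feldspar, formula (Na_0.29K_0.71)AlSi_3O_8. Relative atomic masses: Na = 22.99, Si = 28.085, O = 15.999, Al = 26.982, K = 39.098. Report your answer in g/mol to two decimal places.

273.66 g/mol

M = 0.29(22.99) + 0.71(39.098) + 1(26.982) + 3(28.085) + 8(15.999)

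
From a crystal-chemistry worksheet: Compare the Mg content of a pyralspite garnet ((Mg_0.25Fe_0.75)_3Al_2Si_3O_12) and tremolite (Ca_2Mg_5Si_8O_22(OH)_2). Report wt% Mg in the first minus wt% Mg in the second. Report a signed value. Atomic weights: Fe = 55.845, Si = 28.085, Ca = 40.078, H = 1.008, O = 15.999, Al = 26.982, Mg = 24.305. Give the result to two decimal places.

M((Mg_0.25Fe_0.75)_3Al_2Si_3O_12) = 474.087 g/mol, so wt% Mg = 18.229/474.087 × 100 = 3.85%.
M(Ca_2Mg_5Si_8O_22(OH)_2) = 812.353 g/mol, so wt% Mg = 121.525/812.353 × 100 = 14.96%.
3.85 − 14.96 = -11.11 pp.

-11.11 percentage points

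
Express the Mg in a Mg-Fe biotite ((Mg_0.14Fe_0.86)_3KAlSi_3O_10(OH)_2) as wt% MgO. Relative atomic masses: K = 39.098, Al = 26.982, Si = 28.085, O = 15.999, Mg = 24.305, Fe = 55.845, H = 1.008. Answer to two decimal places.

Molar mass of (Mg_0.14Fe_0.86)_3KAlSi_3O_10(OH)_2 = 0.42×24.305 + 2.58×55.845 + 1×39.098 + 1×26.982 + 3×28.085 + 12×15.999 + 2×1.008 = 498.627 g/mol.
Each formula unit contains 0.42 Mg, equivalent to 0.42/1 = 0.4200 mol MgO.
M(MgO) = 1×24.305 + 1×15.999 = 40.304 g/mol.
Mass of MgO per formula unit = 0.4200 × 40.304 = 16.928 g.
MgO wt% = 16.928 / 498.627 × 100 = 3.39%.

3.39 wt%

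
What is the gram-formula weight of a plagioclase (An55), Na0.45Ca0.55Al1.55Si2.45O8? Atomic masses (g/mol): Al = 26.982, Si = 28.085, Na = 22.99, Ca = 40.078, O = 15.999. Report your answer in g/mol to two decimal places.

271.01 g/mol

M = 0.45(22.99) + 0.55(40.078) + 1.55(26.982) + 2.45(28.085) + 8(15.999)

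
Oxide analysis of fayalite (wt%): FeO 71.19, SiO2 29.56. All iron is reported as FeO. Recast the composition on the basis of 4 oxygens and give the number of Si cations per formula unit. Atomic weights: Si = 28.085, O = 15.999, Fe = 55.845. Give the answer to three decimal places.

FeO: 71.19/71.844 = 0.99090 mol → 0.99090 mol Fe, 0.99090 mol O.
SiO2: 29.56/60.083 = 0.49199 mol → 0.49199 mol Si, 0.98398 mol O.
Total oxygen = 1.97488 mol. Normalization factor = 4/1.97488 = 2.02544.
Si per 4 O = 0.49199 × 2.02544 = 0.996.

0.996 Si apfu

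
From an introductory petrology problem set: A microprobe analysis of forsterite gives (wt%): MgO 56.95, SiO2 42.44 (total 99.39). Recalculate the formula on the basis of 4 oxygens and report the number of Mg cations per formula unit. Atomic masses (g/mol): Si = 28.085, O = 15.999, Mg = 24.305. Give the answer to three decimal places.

56.95 wt% MgO ÷ 40.304 g/mol = 1.41301 mol, giving 1.41301 Mg and 1.41301 O.
42.44 wt% SiO2 ÷ 60.083 g/mol = 0.70636 mol, giving 0.70636 Si and 1.41272 O.
Oxygen sums to 2.82573; scaling by 4/2.82573 = 1.41556 puts the formula on 4 O.
Mg: 1.41301 × 1.41556 = 2.000 atoms per formula unit.

2.000 Mg apfu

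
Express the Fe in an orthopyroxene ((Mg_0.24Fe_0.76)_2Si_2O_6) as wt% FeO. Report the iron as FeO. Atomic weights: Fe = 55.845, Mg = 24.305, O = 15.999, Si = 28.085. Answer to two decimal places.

43.91 wt%

Formula mass = 248.715 g/mol.
1.52 Fe → 1.5200 mol FeO per formula unit; M(FeO) = 71.844, so FeO mass = 109.203 g.
109.203/248.715 × 100 = 43.91 wt%.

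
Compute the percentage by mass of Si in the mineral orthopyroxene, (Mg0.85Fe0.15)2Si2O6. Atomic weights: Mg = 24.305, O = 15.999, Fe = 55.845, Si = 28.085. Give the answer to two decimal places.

Formula mass = 1.70×24.305 + 0.30×55.845 + 2×28.085 + 6×15.999 = 210.236 g/mol, of which 56.170 g is Si.
So Si makes up 56.170/210.236 = 0.2672 of the mass, i.e. 26.72%.

26.72 mass %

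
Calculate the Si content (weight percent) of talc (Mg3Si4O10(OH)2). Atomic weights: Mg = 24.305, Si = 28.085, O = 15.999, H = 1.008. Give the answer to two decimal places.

Formula mass = 3*24.305 + 4*28.085 + 12*15.999 + 2*1.008 = 379.259 g/mol, of which 112.340 g is Si.
So Si makes up 112.340/379.259 = 0.2962 of the mass, i.e. 29.62%.

29.62 weight percent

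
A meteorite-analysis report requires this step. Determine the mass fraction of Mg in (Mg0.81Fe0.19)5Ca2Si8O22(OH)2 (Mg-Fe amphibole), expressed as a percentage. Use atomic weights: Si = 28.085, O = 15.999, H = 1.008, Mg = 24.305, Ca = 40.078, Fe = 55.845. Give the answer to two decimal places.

11.69 weight percent

Molar mass of (Mg0.81Fe0.19)5Ca2Si8O22(OH)2: 4.05×24.305 + 0.95×55.845 + 2×40.078 + 8×28.085 + 24×15.999 + 2×1.008 = 842.316 g/mol.
Mass of Mg per formula unit: 4.05 × 24.305 = 98.435 g.
Weight fraction Mg = 98.435 / 842.316 = 0.1169.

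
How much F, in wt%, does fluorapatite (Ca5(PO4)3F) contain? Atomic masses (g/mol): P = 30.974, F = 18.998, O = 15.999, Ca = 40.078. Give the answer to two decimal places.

M(Ca5(PO4)3F) = 504.298 g/mol.
F contributes 1 × 18.998 = 18.998 g per mole.
18.998/504.298 = 0.0377 → 3.77%.

3.77 wt%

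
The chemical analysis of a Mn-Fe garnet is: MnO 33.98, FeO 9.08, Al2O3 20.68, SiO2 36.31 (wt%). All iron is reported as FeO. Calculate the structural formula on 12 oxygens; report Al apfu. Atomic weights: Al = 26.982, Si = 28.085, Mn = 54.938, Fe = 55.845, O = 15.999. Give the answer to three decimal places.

2.009 Al apfu

33.98 wt% MnO ÷ 70.937 g/mol = 0.47902 mol, giving 0.47902 Mn and 0.47902 O.
9.08 wt% FeO ÷ 71.844 g/mol = 0.12638 mol, giving 0.12638 Fe and 0.12638 O.
20.68 wt% Al2O3 ÷ 101.961 g/mol = 0.20282 mol, giving 0.40564 Al and 0.60846 O.
36.31 wt% SiO2 ÷ 60.083 g/mol = 0.60433 mol, giving 0.60433 Si and 1.20866 O.
Oxygen sums to 2.42252; scaling by 12/2.42252 = 4.95352 puts the formula on 12 O.
Al: 0.40564 × 4.95352 = 2.009 atoms per formula unit.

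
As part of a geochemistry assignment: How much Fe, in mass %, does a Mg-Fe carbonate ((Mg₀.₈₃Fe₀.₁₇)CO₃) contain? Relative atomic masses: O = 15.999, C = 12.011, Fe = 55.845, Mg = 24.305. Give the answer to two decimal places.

Formula mass = 0.83*24.305 + 0.17*55.845 + 1*12.011 + 3*15.999 = 89.675 g/mol, of which 9.494 g is Fe.
So Fe makes up 9.494/89.675 = 0.1059 of the mass, i.e. 10.59%.

10.59 mass %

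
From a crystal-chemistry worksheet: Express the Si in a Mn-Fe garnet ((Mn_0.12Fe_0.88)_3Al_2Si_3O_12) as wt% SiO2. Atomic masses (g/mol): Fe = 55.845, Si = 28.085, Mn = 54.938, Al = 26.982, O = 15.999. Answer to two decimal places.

Molar mass of (Mn_0.12Fe_0.88)_3Al_2Si_3O_12 = 0.36×54.938 + 2.64×55.845 + 2×26.982 + 3×28.085 + 12×15.999 = 497.415 g/mol.
Each formula unit contains 3 Si, equivalent to 3/1 = 3.0000 mol SiO2.
M(SiO2) = 1×28.085 + 2×15.999 = 60.083 g/mol.
Mass of SiO2 per formula unit = 3.0000 × 60.083 = 180.249 g.
SiO2 wt% = 180.249 / 497.415 × 100 = 36.24%.

36.24 wt%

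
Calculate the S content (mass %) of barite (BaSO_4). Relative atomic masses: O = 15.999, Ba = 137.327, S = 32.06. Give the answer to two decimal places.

Molar mass of BaSO_4: 1×137.327 + 1×32.06 + 4×15.999 = 233.383 g/mol.
Mass of S per formula unit: 1 × 32.06 = 32.060 g.
Weight fraction S = 32.060 / 233.383 = 0.1374.

13.74 mass %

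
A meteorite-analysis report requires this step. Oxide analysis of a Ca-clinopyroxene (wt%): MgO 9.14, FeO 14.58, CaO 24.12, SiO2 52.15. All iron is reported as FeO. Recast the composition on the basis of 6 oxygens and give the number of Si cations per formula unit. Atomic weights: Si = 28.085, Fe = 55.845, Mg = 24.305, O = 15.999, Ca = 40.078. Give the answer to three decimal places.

9.14 wt% MgO ÷ 40.304 g/mol = 0.22678 mol, giving 0.22678 Mg and 0.22678 O.
14.58 wt% FeO ÷ 71.844 g/mol = 0.20294 mol, giving 0.20294 Fe and 0.20294 O.
24.12 wt% CaO ÷ 56.077 g/mol = 0.43012 mol, giving 0.43012 Ca and 0.43012 O.
52.15 wt% SiO2 ÷ 60.083 g/mol = 0.86797 mol, giving 0.86797 Si and 1.73594 O.
Oxygen sums to 2.59578; scaling by 6/2.59578 = 2.31144 puts the formula on 6 O.
Si: 0.86797 × 2.31144 = 2.006 atoms per formula unit.

2.006 Si apfu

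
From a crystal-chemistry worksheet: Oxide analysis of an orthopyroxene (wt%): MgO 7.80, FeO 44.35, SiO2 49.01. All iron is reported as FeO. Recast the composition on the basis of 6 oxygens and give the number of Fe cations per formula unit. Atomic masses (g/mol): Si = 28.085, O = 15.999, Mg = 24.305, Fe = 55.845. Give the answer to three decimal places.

1.517 Fe apfu

MgO (M=40.304): mol = 0.19353; Mg = 0.19353, O = 0.19353.
FeO (M=71.844): mol = 0.61731; Fe = 0.61731, O = 0.61731.
SiO2 (M=60.083): mol = 0.81570; Si = 0.81570, O = 1.63140.
ΣO = 2.44224; factor = 6/ΣO = 2.45676.
Fe apfu = 0.61731 × 2.45676 = 1.517.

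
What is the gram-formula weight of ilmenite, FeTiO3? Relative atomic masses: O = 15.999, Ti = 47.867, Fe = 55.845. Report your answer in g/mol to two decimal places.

M = 1×55.845 + 1×47.867 + 3×15.999

151.71 g/mol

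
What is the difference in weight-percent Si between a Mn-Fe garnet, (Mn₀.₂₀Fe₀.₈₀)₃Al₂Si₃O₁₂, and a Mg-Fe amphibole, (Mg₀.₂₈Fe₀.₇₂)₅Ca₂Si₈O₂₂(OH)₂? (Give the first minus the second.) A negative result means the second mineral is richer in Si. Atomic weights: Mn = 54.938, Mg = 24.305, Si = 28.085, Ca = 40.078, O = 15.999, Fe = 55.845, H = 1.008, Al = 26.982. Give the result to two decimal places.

Si in (Mn₀.₂₀Fe₀.₈₀)₃Al₂Si₃O₁₂: molar mass 497.198 g/mol; 3×28.085 = 84.255 g → 16.95 wt%.
Si in (Mg₀.₂₈Fe₀.₇₂)₅Ca₂Si₈O₂₂(OH)₂: molar mass 925.897 g/mol; 8×28.085 = 224.680 g → 24.27 wt%.
Difference = 16.95 − 24.27 = -7.32 percentage points.

-7.32 percentage points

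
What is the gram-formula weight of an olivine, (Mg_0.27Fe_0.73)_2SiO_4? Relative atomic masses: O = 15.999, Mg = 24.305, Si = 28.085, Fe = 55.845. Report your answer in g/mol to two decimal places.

M = 0.54*24.305 + 1.46*55.845 + 1*28.085 + 4*15.999

186.74 g/mol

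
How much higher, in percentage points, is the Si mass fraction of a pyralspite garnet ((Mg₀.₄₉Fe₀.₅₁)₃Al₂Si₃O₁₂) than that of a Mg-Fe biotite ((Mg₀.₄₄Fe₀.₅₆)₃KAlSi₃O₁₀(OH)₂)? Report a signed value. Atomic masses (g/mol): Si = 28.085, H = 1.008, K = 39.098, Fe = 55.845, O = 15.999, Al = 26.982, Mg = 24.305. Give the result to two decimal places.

First mineral: 84.255 g Si in 451.378 g formula = 18.67 wt% Si.
Second mineral: 84.255 g Si in 470.241 g formula = 17.92 wt% Si.
18.67% − 17.92% gives a difference of 0.75 percentage points.

0.75 percentage points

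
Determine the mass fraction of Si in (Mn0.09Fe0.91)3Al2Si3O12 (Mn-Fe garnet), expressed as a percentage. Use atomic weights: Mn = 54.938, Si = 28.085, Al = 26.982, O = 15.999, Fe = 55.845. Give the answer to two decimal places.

16.94 mass %

M((Mn0.09Fe0.91)3Al2Si3O12) = 497.497 g/mol.
Si contributes 3 × 28.085 = 84.255 g per mole.
84.255/497.497 = 0.1694 → 16.94%.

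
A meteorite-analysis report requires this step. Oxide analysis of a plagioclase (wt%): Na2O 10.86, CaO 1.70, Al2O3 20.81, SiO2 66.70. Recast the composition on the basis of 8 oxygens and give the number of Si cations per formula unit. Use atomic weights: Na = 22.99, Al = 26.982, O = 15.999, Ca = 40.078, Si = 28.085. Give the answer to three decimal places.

10.86 wt% Na2O ÷ 61.979 g/mol = 0.17522 mol, giving 0.35044 Na and 0.17522 O.
1.70 wt% CaO ÷ 56.077 g/mol = 0.03032 mol, giving 0.03032 Ca and 0.03032 O.
20.81 wt% Al2O3 ÷ 101.961 g/mol = 0.20410 mol, giving 0.40820 Al and 0.61230 O.
66.70 wt% SiO2 ÷ 60.083 g/mol = 1.11013 mol, giving 1.11013 Si and 2.22026 O.
Oxygen sums to 3.03810; scaling by 8/3.03810 = 2.63322 puts the formula on 8 O.
Si: 1.11013 × 2.63322 = 2.923 atoms per formula unit.

2.923 Si apfu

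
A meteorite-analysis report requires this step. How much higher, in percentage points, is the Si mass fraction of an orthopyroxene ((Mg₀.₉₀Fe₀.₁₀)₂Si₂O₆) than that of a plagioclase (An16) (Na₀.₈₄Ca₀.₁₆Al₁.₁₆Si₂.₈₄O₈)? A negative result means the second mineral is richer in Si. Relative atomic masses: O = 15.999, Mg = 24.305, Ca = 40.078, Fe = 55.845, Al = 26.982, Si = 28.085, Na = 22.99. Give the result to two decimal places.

-3.00 percentage points

First mineral: 56.170 g Si in 207.082 g formula = 27.12 wt% Si.
Second mineral: 79.761 g Si in 264.777 g formula = 30.12 wt% Si.
27.12% − 30.12% gives a difference of -3.00 percentage points.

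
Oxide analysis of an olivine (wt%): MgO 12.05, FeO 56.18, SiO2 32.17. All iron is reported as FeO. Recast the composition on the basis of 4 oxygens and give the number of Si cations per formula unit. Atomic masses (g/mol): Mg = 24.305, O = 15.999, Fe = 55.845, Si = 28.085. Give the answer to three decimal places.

MgO: 12.05/40.304 = 0.29898 mol → 0.29898 mol Mg, 0.29898 mol O.
FeO: 56.18/71.844 = 0.78197 mol → 0.78197 mol Fe, 0.78197 mol O.
SiO2: 32.17/60.083 = 0.53543 mol → 0.53543 mol Si, 1.07086 mol O.
Total oxygen = 2.15181 mol. Normalization factor = 4/2.15181 = 1.85890.
Si per 4 O = 0.53543 × 1.85890 = 0.995.

0.995 Si apfu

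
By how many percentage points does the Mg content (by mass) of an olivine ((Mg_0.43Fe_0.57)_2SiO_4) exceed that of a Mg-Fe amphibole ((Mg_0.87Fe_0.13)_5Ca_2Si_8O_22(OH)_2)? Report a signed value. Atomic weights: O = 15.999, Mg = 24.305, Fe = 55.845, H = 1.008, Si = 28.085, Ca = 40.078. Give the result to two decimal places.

-0.86 percentage points

M((Mg_0.43Fe_0.57)_2SiO_4) = 176.647 g/mol, so wt% Mg = 20.902/176.647 × 100 = 11.83%.
M((Mg_0.87Fe_0.13)_5Ca_2Si_8O_22(OH)_2) = 832.854 g/mol, so wt% Mg = 105.727/832.854 × 100 = 12.69%.
11.83 − 12.69 = -0.86 pp.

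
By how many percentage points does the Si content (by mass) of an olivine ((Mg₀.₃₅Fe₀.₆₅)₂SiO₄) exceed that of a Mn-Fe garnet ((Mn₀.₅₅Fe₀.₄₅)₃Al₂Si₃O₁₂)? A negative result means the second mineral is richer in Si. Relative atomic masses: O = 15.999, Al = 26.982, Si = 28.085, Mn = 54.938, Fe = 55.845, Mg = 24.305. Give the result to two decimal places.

First mineral: 28.085 g Si in 181.693 g formula = 15.46 wt% Si.
Second mineral: 84.255 g Si in 496.245 g formula = 16.98 wt% Si.
15.46% − 16.98% gives a difference of -1.52 percentage points.

-1.52 percentage points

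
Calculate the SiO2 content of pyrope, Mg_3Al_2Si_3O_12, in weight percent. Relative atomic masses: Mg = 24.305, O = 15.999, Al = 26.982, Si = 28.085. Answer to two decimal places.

Formula mass = 403.122 g/mol.
3 Si → 3.0000 mol SiO2 per formula unit; M(SiO2) = 60.083, so SiO2 mass = 180.249 g.
180.249/403.122 × 100 = 44.71 wt%.

44.71 wt%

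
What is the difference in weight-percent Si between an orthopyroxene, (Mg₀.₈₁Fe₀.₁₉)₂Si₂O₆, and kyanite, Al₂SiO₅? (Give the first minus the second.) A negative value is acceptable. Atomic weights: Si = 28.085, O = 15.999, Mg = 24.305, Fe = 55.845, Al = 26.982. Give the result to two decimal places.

9.07 percentage points

First mineral: 56.170 g Si in 212.759 g formula = 26.40 wt% Si.
Second mineral: 28.085 g Si in 162.044 g formula = 17.33 wt% Si.
26.40% − 17.33% gives a difference of 9.07 percentage points.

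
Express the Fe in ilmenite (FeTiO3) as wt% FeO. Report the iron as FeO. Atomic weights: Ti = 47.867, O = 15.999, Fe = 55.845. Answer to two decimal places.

47.36 wt%

Molar mass of FeTiO3 = 1*55.845 + 1*47.867 + 3*15.999 = 151.709 g/mol.
Each formula unit contains 1 Fe, equivalent to 1/1 = 1.0000 mol FeO.
M(FeO) = 1×55.845 + 1×15.999 = 71.844 g/mol.
Mass of FeO per formula unit = 1.0000 × 71.844 = 71.844 g.
FeO wt% = 71.844 / 151.709 × 100 = 47.36%.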